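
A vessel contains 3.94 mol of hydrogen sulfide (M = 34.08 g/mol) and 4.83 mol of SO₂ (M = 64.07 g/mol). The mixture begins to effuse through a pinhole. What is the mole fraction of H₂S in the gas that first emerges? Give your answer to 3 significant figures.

0.528

Effusion rate of each component ∝ n_i/√M_i (partial pressure × 1/√M).
Mole fraction of H₂S in the effusate = (n_H₂S/√M_H₂S) / (n_H₂S/√M_H₂S + n_SO₂/√M_SO₂)
= (3.94/√34.08) / (3.94/√34.08 + 4.83/√64.07) = 0.6749/(0.6749 + 0.6034) = 0.528.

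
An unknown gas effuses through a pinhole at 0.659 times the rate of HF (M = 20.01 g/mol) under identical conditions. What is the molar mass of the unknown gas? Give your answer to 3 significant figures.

From Graham's law, rate_X/rate_HF = √(M_HF/M_X).
0.659 = √(20.01/M_X)
M_X = 20.01 / 0.659² = 20.01 / 0.4343 = 46.1 g/mol

46.1 g/mol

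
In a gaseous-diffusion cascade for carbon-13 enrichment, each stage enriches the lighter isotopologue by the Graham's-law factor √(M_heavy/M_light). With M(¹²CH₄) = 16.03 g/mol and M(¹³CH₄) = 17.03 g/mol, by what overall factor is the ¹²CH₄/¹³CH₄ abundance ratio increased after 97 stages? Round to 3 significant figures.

18.8

Each stage multiplies the ratio by α = √(17.03/16.03), so after 97 stages the overall factor is α^97 = (17.03/16.03)^(97/2).
= 1.06238^(97/2) = 18.8.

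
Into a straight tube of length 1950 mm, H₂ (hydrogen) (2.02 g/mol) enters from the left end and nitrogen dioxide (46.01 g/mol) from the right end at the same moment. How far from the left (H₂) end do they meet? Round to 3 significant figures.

Distances travelled in equal time are proportional to diffusion rates, so d_H₂/d_NO₂ = √(M_NO₂/M_H₂) = √(46.01/2.02) = 4.773.
With d_H₂ + d_NO₂ = 1950 mm, d_NO₂ = 1950/(1 + 4.773) = 337.8 mm.
d_H₂ = 1950 − 337.8 = 1610 mm.

1610 mm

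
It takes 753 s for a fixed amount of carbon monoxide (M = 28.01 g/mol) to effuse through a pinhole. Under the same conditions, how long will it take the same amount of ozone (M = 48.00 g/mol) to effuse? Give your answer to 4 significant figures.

985.7 s

Since effusion rate ∝ 1/√M, t_O₃/t_CO = √(M_O₃/M_CO) = √(48.00/28.01) = √1.714 = 1.309.
So the time for O₃ is 753 × 1.309 = 985.7 s.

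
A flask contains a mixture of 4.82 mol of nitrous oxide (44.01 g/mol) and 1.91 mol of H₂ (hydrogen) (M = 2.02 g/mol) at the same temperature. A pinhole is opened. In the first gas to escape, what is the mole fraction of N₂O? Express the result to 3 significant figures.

The effusion rate of species i is ∝ p_i/√M_i ∝ n_i/√M_i.
Mole fraction of N₂O in the effusate = (n_N₂O/√M_N₂O) / (n_N₂O/√M_N₂O + n_H₂/√M_H₂)
= (4.82/√44.01) / (4.82/√44.01 + 1.91/√2.02) = 0.7266/(0.7266 + 1.344) = 0.351.

0.351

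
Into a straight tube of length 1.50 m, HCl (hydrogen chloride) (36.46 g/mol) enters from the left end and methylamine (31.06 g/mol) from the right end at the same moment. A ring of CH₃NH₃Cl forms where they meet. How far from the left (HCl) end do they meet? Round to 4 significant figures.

0.7200 m

In equal time, each gas travels a distance ∝ its rate ∝ 1/√M, so d_HCl/d_CH₃NH₂ = √(M_CH₃NH₂/M_HCl) = √(31.06/36.46) = 0.9230.
With d_HCl + d_CH₃NH₂ = 1.50 m, d_CH₃NH₂ = 1.50/(1 + 0.9230) = 0.7800 m.
d_HCl = 1.50 − 0.7800 = 0.7200 m.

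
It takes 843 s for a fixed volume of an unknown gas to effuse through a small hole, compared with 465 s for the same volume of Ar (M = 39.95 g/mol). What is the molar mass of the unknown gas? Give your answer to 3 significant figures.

Using Graham's law: t_X/t_Ar = √(M_X/M_Ar).
843/465 = 1.813 = √(M_X/39.95)
M_X = 39.95 × 1.813² = 39.95 × 3.287 = 131 g/mol

131 g/mol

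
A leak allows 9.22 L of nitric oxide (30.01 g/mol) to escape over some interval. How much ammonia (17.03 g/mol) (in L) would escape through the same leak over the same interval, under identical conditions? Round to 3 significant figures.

By Graham's law, rate_NH₃/rate_NO = √(M_NO/M_NH₃) = √(30.01/17.03) = √1.762 = 1.327.
So the volume for NH₃ is 9.22 × 1.327 = 12.2 L.

12.2 L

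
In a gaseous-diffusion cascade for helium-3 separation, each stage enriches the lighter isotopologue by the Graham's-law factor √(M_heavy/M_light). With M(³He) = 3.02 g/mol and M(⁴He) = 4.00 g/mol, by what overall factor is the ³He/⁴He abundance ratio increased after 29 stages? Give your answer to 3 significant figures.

58.9

After 29 stages the ratio has grown by (√(4.00/3.02))^29 = (4.00/3.02)^(29/2).
= 1.32450^(29/2) = 58.9.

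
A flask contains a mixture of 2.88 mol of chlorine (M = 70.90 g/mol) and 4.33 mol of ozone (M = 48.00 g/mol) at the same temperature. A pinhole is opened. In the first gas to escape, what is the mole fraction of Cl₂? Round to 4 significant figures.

0.3537

Effusion rate of each component ∝ n_i/√M_i (partial pressure × 1/√M).
Mole fraction of Cl₂ in the effusate = (n_Cl₂/√M_Cl₂) / (n_Cl₂/√M_Cl₂ + n_O₃/√M_O₃)
= (2.88/√70.90) / (2.88/√70.90 + 4.33/√48.00) = 0.3420/(0.3420 + 0.6250) = 0.3537.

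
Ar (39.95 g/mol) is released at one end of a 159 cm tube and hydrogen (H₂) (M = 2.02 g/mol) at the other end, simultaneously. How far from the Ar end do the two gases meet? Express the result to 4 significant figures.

Distances travelled in equal time are proportional to diffusion rates, so d_Ar/d_H₂ = √(M_H₂/M_Ar) = √(2.02/39.95) = 0.2249.
With d_Ar + d_H₂ = 159 cm, d_H₂ = 159/(1 + 0.2249) = 129.8 cm.
d_Ar = 159 − 129.8 = 29.19 cm.

29.19 cm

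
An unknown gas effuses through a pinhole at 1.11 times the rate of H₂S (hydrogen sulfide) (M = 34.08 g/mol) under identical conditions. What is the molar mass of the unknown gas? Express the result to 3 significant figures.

27.7 g/mol

From Graham's law, rate_X/rate_H₂S = √(M_H₂S/M_X).
1.11 = √(34.08/M_X)
M_X = 34.08 / 1.11² = 34.08 / 1.232 = 27.7 g/mol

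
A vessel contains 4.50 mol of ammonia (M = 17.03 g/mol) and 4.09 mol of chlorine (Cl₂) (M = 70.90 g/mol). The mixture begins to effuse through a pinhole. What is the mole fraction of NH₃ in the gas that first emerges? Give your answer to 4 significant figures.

0.6918

The effusion rate of species i is ∝ p_i/√M_i ∝ n_i/√M_i.
Mole fraction of NH₃ in the effusate = (n_NH₃/√M_NH₃) / (n_NH₃/√M_NH₃ + n_Cl₂/√M_Cl₂)
= (4.50/√17.03) / (4.50/√17.03 + 4.09/√70.90) = 1.090/(1.090 + 0.4857) = 0.6918.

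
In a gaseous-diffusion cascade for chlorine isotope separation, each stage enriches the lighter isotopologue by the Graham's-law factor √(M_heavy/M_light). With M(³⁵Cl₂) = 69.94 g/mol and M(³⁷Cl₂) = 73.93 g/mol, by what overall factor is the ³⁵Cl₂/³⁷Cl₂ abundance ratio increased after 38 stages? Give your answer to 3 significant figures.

Each stage multiplies the ratio by α = √(73.93/69.94), so after 38 stages the overall factor is α^38 = (73.93/69.94)^(38/2).
= 1.05705^19 = 2.87.

2.87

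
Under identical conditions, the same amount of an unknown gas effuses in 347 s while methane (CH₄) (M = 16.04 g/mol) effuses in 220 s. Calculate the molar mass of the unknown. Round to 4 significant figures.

By Graham's law, t_X/t_CH₄ = √(M_X/M_CH₄).
347/220 = 1.577 = √(M_X/16.04)
M_X = 16.04 × 1.577² = 16.04 × 2.488 = 39.90 g/mol

39.90 g/mol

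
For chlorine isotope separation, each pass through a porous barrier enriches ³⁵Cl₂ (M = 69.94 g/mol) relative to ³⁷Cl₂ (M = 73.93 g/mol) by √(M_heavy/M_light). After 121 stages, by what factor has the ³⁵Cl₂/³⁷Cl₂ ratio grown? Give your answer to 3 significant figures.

28.7

The single-stage factor is √(M_heavy/M_light), so 121 stages give [√(73.93/69.94)]^121 = (73.93/69.94)^(121/2).
= 1.05705^(121/2) = 28.7.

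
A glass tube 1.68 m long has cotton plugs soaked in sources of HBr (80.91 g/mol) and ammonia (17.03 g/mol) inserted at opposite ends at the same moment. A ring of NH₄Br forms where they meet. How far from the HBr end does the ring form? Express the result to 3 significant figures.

0.528 m

Distances travelled in equal time are proportional to diffusion rates, so d_HBr/d_NH₃ = √(M_NH₃/M_HBr) = √(17.03/80.91) = 0.4588.
With d_HBr + d_NH₃ = 1.68 m, d_NH₃ = 1.68/(1 + 0.4588) = 1.152 m.
d_HBr = 1.68 − 1.152 = 0.528 m.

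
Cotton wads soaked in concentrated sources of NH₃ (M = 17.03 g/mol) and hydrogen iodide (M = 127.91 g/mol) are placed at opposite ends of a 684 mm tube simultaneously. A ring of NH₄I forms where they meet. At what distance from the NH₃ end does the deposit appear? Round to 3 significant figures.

501 mm

In equal time, each gas travels a distance ∝ its rate ∝ 1/√M, so d_NH₃/d_HI = √(M_HI/M_NH₃) = √(127.91/17.03) = 2.741.
With d_NH₃ + d_HI = 684 mm, d_HI = 684/(1 + 2.741) = 182.9 mm.
d_NH₃ = 684 − 182.9 = 501 mm.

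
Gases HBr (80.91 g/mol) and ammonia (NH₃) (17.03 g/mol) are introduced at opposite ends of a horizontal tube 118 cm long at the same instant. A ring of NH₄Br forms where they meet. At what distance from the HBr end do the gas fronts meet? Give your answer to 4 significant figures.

37.11 cm

Graham's law gives d_HBr/d_NH₃ = rate_HBr/rate_NH₃ = √(M_NH₃/M_HBr) = √(17.03/80.91) = 0.4588.
With d_HBr + d_NH₃ = 118 cm, d_NH₃ = 118/(1 + 0.4588) = 80.89 cm.
d_HBr = 118 − 80.89 = 37.11 cm.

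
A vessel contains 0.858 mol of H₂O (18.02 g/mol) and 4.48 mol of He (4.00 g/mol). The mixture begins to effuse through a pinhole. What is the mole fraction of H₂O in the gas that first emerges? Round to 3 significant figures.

Effusion rate of each component ∝ n_i/√M_i (partial pressure × 1/√M).
x_H₂O(eff) = (n_H₂O/√M_H₂O) / (n_H₂O/√M_H₂O + n_He/√M_He)
= (0.858/√18.02) / (0.858/√18.02 + 4.48/√4.00) = 0.2021/(0.2021 + 2.240) = 0.0828.

0.0828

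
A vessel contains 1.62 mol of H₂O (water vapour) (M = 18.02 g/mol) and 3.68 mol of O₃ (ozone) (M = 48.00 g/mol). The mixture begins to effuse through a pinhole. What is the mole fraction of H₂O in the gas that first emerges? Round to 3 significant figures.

Effusion rate of each component ∝ n_i/√M_i (partial pressure × 1/√M).
So x_H₂O in the escaping gas = (n_H₂O/√M_H₂O) / Σ(n_i/√M_i)
= (1.62/√18.02) / (1.62/√18.02 + 3.68/√48.00) = 0.3816/(0.3816 + 0.5312) = 0.418.

0.418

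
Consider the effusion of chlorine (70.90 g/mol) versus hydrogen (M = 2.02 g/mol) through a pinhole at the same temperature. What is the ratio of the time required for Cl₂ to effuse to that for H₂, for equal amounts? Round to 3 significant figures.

5.92

By Graham's law, t_Cl₂/t_H₂ = √(M_Cl₂/M_H₂) = √(70.90/2.02) = √35.10 = 5.92.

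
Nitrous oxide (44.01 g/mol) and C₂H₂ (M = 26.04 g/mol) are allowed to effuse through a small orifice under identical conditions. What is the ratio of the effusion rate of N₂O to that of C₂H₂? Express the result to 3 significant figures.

0.769

From Graham's law, rate_N₂O/rate_C₂H₂ = √(M_C₂H₂/M_N₂O) = √(26.04/44.01) = √0.5917 = 0.769.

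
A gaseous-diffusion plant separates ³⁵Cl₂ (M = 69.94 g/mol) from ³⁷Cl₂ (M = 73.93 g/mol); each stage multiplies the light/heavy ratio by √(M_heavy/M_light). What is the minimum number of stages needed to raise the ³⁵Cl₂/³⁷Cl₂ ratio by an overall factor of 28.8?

122

Single-stage factor α = √(73.93/69.94), so ln α = ½ ln(1.05705) = 0.02774.
Need α^N ≥ 28.8 ⇒ N ≥ ln(28.8) / ln α = 3.360 / 0.02774 = 121.14.
Minimum whole number of stages: N = 122.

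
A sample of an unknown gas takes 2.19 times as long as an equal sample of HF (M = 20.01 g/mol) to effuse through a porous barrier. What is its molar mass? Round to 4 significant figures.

Since effusion rate ∝ 1/√M, t_X/t_HF = √(M_X/M_HF).
2.19 = √(M_X/20.01)
M_X = 20.01 × 2.19² = 20.01 × 4.796 = 95.97 g/mol

95.97 g/mol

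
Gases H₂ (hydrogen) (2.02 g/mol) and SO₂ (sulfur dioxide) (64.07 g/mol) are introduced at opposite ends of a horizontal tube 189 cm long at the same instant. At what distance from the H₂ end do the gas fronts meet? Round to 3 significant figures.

161 cm

The fronts meet when d_H₂ + d_SO₂ = L with d_H₂/d_SO₂ = √(M_SO₂/M_H₂) (Graham's law). Here √(M_SO₂/M_H₂) = √(64.07/2.02) = 5.632.
With d_H₂ + d_SO₂ = 189 cm, d_SO₂ = 189/(1 + 5.632) = 28.50 cm.
d_H₂ = 189 − 28.50 = 161 cm.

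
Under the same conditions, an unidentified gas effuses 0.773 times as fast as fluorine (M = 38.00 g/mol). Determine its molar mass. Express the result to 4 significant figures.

63.60 g/mol

Graham's law gives rate_X/rate_F₂ = √(M_F₂/M_X).
0.773 = √(38.00/M_X)
M_X = 38.00 / 0.773² = 38.00 / 0.5975 = 63.60 g/mol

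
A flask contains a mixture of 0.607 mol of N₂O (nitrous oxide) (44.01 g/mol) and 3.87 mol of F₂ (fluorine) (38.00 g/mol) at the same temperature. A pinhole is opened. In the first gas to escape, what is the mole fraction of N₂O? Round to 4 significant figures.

The effusion rate of species i is ∝ p_i/√M_i ∝ n_i/√M_i.
Mole fraction of N₂O in the effusate = (n_N₂O/√M_N₂O) / (n_N₂O/√M_N₂O + n_F₂/√M_F₂)
= (0.607/√44.01) / (0.607/√44.01 + 3.87/√38.00) = 0.09150/(0.09150 + 0.6278) = 0.1272.

0.1272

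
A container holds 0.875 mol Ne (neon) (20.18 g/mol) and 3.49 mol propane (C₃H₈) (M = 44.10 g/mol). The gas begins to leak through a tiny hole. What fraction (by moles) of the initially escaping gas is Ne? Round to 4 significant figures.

0.2704

Rate_i ∝ x_i/√M_i (Graham's law weighted by mole fraction), so the effusate composition follows n_i/√M_i.
Mole fraction of Ne in the effusate = (n_Ne/√M_Ne) / (n_Ne/√M_Ne + n_C₃H₈/√M_C₃H₈)
= (0.875/√20.18) / (0.875/√20.18 + 3.49/√44.10) = 0.1948/(0.1948 + 0.5255) = 0.2704.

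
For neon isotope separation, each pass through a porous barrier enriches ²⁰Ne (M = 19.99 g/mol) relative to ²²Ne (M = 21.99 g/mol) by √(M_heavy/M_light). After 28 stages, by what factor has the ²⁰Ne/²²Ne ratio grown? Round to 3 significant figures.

3.80

Overall factor = α^28 with α = √(21.99/19.99), i.e. (21.99/19.99)^(28/2).
= 1.10005^14 = 3.80.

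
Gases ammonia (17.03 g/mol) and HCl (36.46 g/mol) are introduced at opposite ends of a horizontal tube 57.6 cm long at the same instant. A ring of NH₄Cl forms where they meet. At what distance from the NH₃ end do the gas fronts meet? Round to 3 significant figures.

Distances travelled in equal time are proportional to diffusion rates, so d_NH₃/d_HCl = √(M_HCl/M_NH₃) = √(36.46/17.03) = 1.463.
With d_NH₃ + d_HCl = 57.6 cm, d_HCl = 57.6/(1 + 1.463) = 23.38 cm.
d_NH₃ = 57.6 − 23.38 = 34.2 cm.

34.2 cm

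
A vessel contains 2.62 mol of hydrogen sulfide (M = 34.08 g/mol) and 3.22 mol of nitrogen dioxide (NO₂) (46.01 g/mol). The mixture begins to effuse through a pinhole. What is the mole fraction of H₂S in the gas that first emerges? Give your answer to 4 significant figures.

Effusion rate of each component ∝ n_i/√M_i (partial pressure × 1/√M).
So x_H₂S in the escaping gas = (n_H₂S/√M_H₂S) / Σ(n_i/√M_i)
= (2.62/√34.08) / (2.62/√34.08 + 3.22/√46.01) = 0.4488/(0.4488 + 0.4747) = 0.4860.

0.4860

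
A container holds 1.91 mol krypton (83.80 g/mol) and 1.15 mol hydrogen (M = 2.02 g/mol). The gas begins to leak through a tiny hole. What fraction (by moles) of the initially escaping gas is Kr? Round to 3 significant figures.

Effusion rate of each component ∝ n_i/√M_i (partial pressure × 1/√M).
Mole fraction of Kr in the effusate = (n_Kr/√M_Kr) / (n_Kr/√M_Kr + n_H₂/√M_H₂)
= (1.91/√83.80) / (1.91/√83.80 + 1.15/√2.02) = 0.2086/(0.2086 + 0.8091) = 0.205.

0.205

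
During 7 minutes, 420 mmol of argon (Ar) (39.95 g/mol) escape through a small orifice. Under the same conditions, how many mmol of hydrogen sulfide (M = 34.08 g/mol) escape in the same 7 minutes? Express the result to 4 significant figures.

454.7 mmol

Since effusion rate ∝ 1/√M, rate_H₂S/rate_Ar = √(M_Ar/M_H₂S) = √(39.95/34.08) = √1.172 = 1.083.
So the amount for H₂S is 420 × 1.083 = 454.7 mmol.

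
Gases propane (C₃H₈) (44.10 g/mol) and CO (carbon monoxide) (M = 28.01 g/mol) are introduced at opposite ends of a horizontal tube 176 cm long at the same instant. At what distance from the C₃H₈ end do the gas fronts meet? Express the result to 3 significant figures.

78.1 cm

Graham's law gives d_C₃H₈/d_CO = rate_C₃H₈/rate_CO = √(M_CO/M_C₃H₈) = √(28.01/44.10) = 0.7970.
With d_C₃H₈ + d_CO = 176 cm, d_CO = 176/(1 + 0.7970) = 97.94 cm.
d_C₃H₈ = 176 − 97.94 = 78.1 cm.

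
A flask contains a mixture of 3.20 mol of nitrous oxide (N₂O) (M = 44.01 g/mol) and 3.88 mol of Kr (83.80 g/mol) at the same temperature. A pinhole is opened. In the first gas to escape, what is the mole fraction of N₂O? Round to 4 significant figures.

0.5323

Effusion rate of each component ∝ n_i/√M_i (partial pressure × 1/√M).
Mole fraction of N₂O in the effusate = (n_N₂O/√M_N₂O) / (n_N₂O/√M_N₂O + n_Kr/√M_Kr)
= (3.20/√44.01) / (3.20/√44.01 + 3.88/√83.80) = 0.4824/(0.4824 + 0.4238) = 0.5323.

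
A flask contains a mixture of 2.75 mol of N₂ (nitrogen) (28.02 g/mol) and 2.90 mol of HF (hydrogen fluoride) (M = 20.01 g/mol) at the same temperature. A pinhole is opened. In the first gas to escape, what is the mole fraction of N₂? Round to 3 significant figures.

0.445

The effusion rate of species i is ∝ p_i/√M_i ∝ n_i/√M_i.
x_N₂(eff) = (n_N₂/√M_N₂) / (n_N₂/√M_N₂ + n_HF/√M_HF)
= (2.75/√28.02) / (2.75/√28.02 + 2.90/√20.01) = 0.5195/(0.5195 + 0.6483) = 0.445.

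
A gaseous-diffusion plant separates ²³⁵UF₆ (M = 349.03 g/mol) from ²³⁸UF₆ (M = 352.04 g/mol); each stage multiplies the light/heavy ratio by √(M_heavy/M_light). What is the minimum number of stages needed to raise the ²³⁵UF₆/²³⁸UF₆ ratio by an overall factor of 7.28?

With α = √(352.04/349.03) per stage, ln α = ½ ln(1.00862) = 0.004293.
Need α^N ≥ 7.28 ⇒ N ≥ ln(7.28) / ln α = 1.985 / 0.004293 = 462.36.
Minimum whole number of stages: N = 463.

463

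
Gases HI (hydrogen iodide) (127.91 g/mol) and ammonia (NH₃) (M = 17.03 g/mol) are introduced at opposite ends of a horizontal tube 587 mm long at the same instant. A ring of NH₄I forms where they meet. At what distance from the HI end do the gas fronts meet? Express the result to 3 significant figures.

The fronts meet when d_HI + d_NH₃ = L with d_HI/d_NH₃ = √(M_NH₃/M_HI) (Graham's law). Here √(M_NH₃/M_HI) = √(17.03/127.91) = 0.3649.
With d_HI + d_NH₃ = 587 mm, d_NH₃ = 587/(1 + 0.3649) = 430.1 mm.
d_HI = 587 − 430.1 = 157 mm.

157 mm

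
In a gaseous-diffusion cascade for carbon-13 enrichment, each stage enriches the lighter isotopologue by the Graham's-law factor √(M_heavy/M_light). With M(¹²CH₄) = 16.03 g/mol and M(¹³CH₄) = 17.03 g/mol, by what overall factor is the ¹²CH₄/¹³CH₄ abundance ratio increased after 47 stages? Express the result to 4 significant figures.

4.146

Each stage multiplies the ratio by α = √(17.03/16.03), so after 47 stages the overall factor is α^47 = (17.03/16.03)^(47/2).
= 1.06238^(47/2) = 4.146.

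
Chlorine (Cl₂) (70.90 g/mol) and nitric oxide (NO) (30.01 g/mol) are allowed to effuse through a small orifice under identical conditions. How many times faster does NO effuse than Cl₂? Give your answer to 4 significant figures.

1.537

Using Graham's law: rate_NO/rate_Cl₂ = √(M_Cl₂/M_NO) = √(70.90/30.01) = √2.363 = 1.537.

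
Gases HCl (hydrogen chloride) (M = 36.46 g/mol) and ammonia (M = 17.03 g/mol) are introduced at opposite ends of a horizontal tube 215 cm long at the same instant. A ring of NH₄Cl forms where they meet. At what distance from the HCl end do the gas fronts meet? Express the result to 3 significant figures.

In equal time, each gas travels a distance ∝ its rate ∝ 1/√M, so d_HCl/d_NH₃ = √(M_NH₃/M_HCl) = √(17.03/36.46) = 0.6834.
With d_HCl + d_NH₃ = 215 cm, d_NH₃ = 215/(1 + 0.6834) = 127.7 cm.
d_HCl = 215 − 127.7 = 87.3 cm.

87.3 cm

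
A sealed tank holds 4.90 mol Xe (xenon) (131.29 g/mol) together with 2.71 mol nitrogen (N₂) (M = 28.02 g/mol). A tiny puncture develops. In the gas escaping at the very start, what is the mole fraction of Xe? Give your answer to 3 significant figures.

The effusion rate of species i is ∝ p_i/√M_i ∝ n_i/√M_i.
x_Xe(eff) = (n_Xe/√M_Xe) / (n_Xe/√M_Xe + n_N₂/√M_N₂)
= (4.90/√131.29) / (4.90/√131.29 + 2.71/√28.02) = 0.4276/(0.4276 + 0.5120) = 0.455.

0.455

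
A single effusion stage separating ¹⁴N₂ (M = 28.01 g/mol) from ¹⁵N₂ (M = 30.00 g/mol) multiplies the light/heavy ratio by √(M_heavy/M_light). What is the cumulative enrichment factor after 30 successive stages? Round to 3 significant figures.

2.80

Overall factor = α^30 with α = √(30.00/28.01), i.e. (30.00/28.01)^(30/2).
= 1.07105^15 = 2.80.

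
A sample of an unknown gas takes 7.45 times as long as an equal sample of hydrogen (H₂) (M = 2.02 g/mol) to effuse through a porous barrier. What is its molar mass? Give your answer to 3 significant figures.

Graham's law gives t_X/t_H₂ = √(M_X/M_H₂).
7.45 = √(M_X/2.02)
M_X = 2.02 × 7.45² = 2.02 × 55.50 = 112 g/mol

112 g/mol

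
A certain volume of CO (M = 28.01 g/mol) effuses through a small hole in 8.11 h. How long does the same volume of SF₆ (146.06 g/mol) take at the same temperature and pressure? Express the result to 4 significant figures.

18.52 h

From Graham's law, t_SF₆/t_CO = √(M_SF₆/M_CO) = √(146.06/28.01) = √5.215 = 2.284.
So the time for SF₆ is 8.11 × 2.284 = 18.52 h.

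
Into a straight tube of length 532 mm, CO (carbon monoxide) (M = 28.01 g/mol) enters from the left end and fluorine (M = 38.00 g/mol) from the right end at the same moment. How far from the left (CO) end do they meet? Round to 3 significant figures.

286 mm

In equal time, each gas travels a distance ∝ its rate ∝ 1/√M, so d_CO/d_F₂ = √(M_F₂/M_CO) = √(38.00/28.01) = 1.165.
With d_CO + d_F₂ = 532 mm, d_F₂ = 532/(1 + 1.165) = 245.8 mm.
d_CO = 532 − 245.8 = 286 mm.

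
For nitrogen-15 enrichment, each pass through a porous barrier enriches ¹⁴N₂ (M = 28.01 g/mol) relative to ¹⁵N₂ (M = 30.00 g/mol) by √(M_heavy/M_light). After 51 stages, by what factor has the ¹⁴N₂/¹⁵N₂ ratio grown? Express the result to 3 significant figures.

The single-stage factor is √(M_heavy/M_light), so 51 stages give [√(30.00/28.01)]^51 = (30.00/28.01)^(51/2).
= 1.07105^(51/2) = 5.76.

5.76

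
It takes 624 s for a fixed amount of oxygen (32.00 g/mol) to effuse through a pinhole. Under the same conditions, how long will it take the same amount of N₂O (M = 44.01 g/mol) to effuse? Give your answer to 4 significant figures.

731.8 s

Using Graham's law: t_N₂O/t_O₂ = √(M_N₂O/M_O₂) = √(44.01/32.00) = √1.375 = 1.173.
So the time for N₂O is 624 × 1.173 = 731.8 s.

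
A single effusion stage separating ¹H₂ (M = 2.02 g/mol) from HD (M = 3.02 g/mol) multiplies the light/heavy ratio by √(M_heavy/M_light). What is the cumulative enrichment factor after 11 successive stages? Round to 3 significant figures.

9.13

Overall factor = α^11 with α = √(3.02/2.02), i.e. (3.02/2.02)^(11/2).
= 1.49505^(11/2) = 9.13.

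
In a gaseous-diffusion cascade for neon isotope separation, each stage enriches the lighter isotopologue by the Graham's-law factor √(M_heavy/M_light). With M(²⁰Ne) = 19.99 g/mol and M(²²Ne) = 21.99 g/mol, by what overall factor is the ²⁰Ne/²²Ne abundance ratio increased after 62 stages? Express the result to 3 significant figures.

The single-stage factor is √(M_heavy/M_light), so 62 stages give [√(21.99/19.99)]^62 = (21.99/19.99)^(62/2).
= 1.10005^31 = 19.2.

19.2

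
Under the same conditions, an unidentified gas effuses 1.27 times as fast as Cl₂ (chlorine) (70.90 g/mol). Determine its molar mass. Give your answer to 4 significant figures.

43.96 g/mol

From Graham's law, rate_X/rate_Cl₂ = √(M_Cl₂/M_X).
1.27 = √(70.90/M_X)
M_X = 70.90 / 1.27² = 70.90 / 1.613 = 43.96 g/mol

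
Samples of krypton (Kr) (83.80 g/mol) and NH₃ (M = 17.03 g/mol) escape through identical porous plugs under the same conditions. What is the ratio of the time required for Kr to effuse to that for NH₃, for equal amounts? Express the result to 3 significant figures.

2.22

Since effusion rate ∝ 1/√M, t_Kr/t_NH₃ = √(M_Kr/M_NH₃) = √(83.80/17.03) = √4.921 = 2.22.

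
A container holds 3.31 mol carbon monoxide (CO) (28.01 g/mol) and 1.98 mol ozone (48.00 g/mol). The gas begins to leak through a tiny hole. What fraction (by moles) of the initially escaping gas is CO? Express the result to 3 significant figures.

Effusion rate of each component ∝ n_i/√M_i (partial pressure × 1/√M).
x_CO(eff) = (n_CO/√M_CO) / (n_CO/√M_CO + n_O₃/√M_O₃)
= (3.31/√28.01) / (3.31/√28.01 + 1.98/√48.00) = 0.6254/(0.6254 + 0.2858) = 0.686.

0.686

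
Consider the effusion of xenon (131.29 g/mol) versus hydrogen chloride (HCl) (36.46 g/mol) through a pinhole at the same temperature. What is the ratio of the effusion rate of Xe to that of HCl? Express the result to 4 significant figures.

Since effusion rate ∝ 1/√M, rate_Xe/rate_HCl = √(M_HCl/M_Xe) = √(36.46/131.29) = √0.2777 = 0.5270.

0.5270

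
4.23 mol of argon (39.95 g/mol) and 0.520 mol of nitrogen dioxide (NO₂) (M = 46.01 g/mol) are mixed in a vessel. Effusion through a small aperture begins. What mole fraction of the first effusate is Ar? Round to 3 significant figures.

Each component's effusion rate ∝ (its partial pressure)·(1/√M) ∝ n_i/√M_i.
x_Ar(eff) = (n_Ar/√M_Ar) / (n_Ar/√M_Ar + n_NO₂/√M_NO₂)
= (4.23/√39.95) / (4.23/√39.95 + 0.520/√46.01) = 0.6692/(0.6692 + 0.07666) = 0.897.

0.897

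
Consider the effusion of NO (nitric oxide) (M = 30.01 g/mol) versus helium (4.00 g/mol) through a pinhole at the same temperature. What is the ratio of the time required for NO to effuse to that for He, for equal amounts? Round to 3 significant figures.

2.74

Since effusion rate ∝ 1/√M, t_NO/t_He = √(M_NO/M_He) = √(30.01/4.00) = √7.503 = 2.74.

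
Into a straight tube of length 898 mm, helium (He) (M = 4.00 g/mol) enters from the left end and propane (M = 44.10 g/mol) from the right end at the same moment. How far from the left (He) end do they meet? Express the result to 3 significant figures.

690 mm

Distances travelled in equal time are proportional to diffusion rates, so d_He/d_C₃H₈ = √(M_C₃H₈/M_He) = √(44.10/4.00) = 3.320.
With d_He + d_C₃H₈ = 898 mm, d_C₃H₈ = 898/(1 + 3.320) = 207.9 mm.
d_He = 898 − 207.9 = 690 mm.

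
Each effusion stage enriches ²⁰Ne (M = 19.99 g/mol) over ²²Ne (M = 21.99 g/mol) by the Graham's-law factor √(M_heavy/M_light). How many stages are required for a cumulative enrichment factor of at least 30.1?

Single-stage factor α = √(21.99/19.99), so ln α = ½ ln(1.10005) = 0.04768.
Need α^N ≥ 30.1 ⇒ N ≥ ln(30.1) / ln α = 3.405 / 0.04768 = 71.41.
Minimum whole number of stages: N = 72.

72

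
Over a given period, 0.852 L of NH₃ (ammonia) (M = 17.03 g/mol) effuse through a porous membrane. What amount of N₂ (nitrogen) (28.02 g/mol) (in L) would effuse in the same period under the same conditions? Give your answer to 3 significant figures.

From Graham's law, rate_N₂/rate_NH₃ = √(M_NH₃/M_N₂) = √(17.03/28.02) = √0.6078 = 0.7796.
So the volume for N₂ is 0.852 × 0.7796 = 0.664 L.

0.664 L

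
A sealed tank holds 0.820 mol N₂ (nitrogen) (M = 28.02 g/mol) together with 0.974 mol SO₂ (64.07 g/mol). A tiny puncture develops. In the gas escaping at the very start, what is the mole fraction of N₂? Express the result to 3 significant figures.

0.560

Each component's effusion rate ∝ (its partial pressure)·(1/√M) ∝ n_i/√M_i.
Mole fraction of N₂ in the effusate = (n_N₂/√M_N₂) / (n_N₂/√M_N₂ + n_SO₂/√M_SO₂)
= (0.820/√28.02) / (0.820/√28.02 + 0.974/√64.07) = 0.1549/(0.1549 + 0.1217) = 0.560.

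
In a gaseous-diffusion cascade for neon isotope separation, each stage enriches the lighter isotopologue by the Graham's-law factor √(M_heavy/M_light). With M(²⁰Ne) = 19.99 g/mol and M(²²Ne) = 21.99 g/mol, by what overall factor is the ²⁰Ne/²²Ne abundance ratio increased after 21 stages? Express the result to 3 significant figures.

2.72

After 21 stages the ratio has grown by (√(21.99/19.99))^21 = (21.99/19.99)^(21/2).
= 1.10005^(21/2) = 2.72.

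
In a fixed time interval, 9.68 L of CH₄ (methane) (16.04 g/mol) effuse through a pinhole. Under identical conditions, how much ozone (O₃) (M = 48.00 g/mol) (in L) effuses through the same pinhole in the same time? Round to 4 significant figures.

Graham's law gives rate_O₃/rate_CH₄ = √(M_CH₄/M_O₃) = √(16.04/48.00) = √0.3342 = 0.5781.
So the volume for O₃ is 9.68 × 0.5781 = 5.596 L.

5.596 L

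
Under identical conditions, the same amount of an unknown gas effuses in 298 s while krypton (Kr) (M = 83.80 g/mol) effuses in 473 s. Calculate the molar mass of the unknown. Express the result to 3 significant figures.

33.3 g/mol

Using Graham's law: t_X/t_Kr = √(M_X/M_Kr).
298/473 = 0.6300 = √(M_X/83.80)
M_X = 83.80 × 0.6300² = 83.80 × 0.3969 = 33.3 g/mol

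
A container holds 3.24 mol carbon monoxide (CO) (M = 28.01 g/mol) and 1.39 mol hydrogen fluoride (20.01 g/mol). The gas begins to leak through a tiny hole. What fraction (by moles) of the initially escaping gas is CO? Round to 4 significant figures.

0.6633

Effusion rate of each component ∝ n_i/√M_i (partial pressure × 1/√M).
Mole fraction of CO in the effusate = (n_CO/√M_CO) / (n_CO/√M_CO + n_HF/√M_HF)
= (3.24/√28.01) / (3.24/√28.01 + 1.39/√20.01) = 0.6122/(0.6122 + 0.3107) = 0.6633.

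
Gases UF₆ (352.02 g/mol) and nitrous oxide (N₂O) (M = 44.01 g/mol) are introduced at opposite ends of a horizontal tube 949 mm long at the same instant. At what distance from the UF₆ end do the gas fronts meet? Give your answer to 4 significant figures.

247.9 mm

The fronts meet when d_UF₆ + d_N₂O = L with d_UF₆/d_N₂O = √(M_N₂O/M_UF₆) (Graham's law). Here √(M_N₂O/M_UF₆) = √(44.01/352.02) = 0.3536.
With d_UF₆ + d_N₂O = 949 mm, d_N₂O = 949/(1 + 0.3536) = 701.1 mm.
d_UF₆ = 949 − 701.1 = 247.9 mm.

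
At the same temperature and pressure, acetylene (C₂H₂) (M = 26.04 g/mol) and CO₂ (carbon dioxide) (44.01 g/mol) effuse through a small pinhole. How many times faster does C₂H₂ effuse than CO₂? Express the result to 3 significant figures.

From Graham's law, rate_C₂H₂/rate_CO₂ = √(M_CO₂/M_C₂H₂) = √(44.01/26.04) = √1.690 = 1.30.

1.30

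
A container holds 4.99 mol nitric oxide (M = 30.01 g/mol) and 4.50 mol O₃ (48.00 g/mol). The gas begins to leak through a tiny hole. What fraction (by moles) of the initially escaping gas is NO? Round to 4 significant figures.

0.5838

Effusion rate of each component ∝ n_i/√M_i (partial pressure × 1/√M).
So x_NO in the escaping gas = (n_NO/√M_NO) / Σ(n_i/√M_i)
= (4.99/√30.01) / (4.99/√30.01 + 4.50/√48.00) = 0.9109/(0.9109 + 0.6495) = 0.5838.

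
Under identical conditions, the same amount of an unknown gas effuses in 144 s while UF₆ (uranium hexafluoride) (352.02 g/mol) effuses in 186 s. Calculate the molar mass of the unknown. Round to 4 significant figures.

Graham's law gives t_X/t_UF₆ = √(M_X/M_UF₆).
144/186 = 0.7742 = √(M_X/352.02)
M_X = 352.02 × 0.7742² = 352.02 × 0.5994 = 211.0 g/mol

211.0 g/mol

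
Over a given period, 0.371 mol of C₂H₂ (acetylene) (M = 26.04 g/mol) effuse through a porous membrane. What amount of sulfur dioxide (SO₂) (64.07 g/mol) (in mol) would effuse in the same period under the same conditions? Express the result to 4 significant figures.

Graham's law gives rate_SO₂/rate_C₂H₂ = √(M_C₂H₂/M_SO₂) = √(26.04/64.07) = √0.4064 = 0.6375.
So the amount for SO₂ is 0.371 × 0.6375 = 0.2365 mol.

0.2365 mol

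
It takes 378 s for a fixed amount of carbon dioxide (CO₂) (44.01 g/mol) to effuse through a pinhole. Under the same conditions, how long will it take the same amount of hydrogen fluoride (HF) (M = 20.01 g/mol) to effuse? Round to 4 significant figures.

Using Graham's law: t_HF/t_CO₂ = √(M_HF/M_CO₂) = √(20.01/44.01) = √0.4547 = 0.6743.
So the time for HF is 378 × 0.6743 = 254.9 s.

254.9 s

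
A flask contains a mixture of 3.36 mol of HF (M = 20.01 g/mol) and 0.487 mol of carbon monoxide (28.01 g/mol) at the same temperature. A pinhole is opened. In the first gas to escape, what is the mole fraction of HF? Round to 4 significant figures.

The effusion rate of species i is ∝ p_i/√M_i ∝ n_i/√M_i.
Mole fraction of HF in the effusate = (n_HF/√M_HF) / (n_HF/√M_HF + n_CO/√M_CO)
= (3.36/√20.01) / (3.36/√20.01 + 0.487/√28.01) = 0.7511/(0.7511 + 0.09202) = 0.8909.

0.8909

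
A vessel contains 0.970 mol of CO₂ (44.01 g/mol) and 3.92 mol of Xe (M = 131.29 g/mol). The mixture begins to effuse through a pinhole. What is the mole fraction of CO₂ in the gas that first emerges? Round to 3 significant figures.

Each component's effusion rate ∝ (its partial pressure)·(1/√M) ∝ n_i/√M_i.
So x_CO₂ in the escaping gas = (n_CO₂/√M_CO₂) / Σ(n_i/√M_i)
= (0.970/√44.01) / (0.970/√44.01 + 3.92/√131.29) = 0.1462/(0.1462 + 0.3421) = 0.299.

0.299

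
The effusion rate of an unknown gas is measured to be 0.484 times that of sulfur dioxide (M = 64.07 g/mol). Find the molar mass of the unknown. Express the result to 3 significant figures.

Since effusion rate ∝ 1/√M, rate_X/rate_SO₂ = √(M_SO₂/M_X).
0.484 = √(64.07/M_X)
M_X = 64.07 / 0.484² = 64.07 / 0.2343 = 274 g/mol

274 g/mol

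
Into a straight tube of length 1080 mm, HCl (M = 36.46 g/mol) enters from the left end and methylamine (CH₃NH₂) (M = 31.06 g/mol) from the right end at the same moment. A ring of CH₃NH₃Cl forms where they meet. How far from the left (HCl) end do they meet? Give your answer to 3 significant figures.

518 mm

In equal time, each gas travels a distance ∝ its rate ∝ 1/√M, so d_HCl/d_CH₃NH₂ = √(M_CH₃NH₂/M_HCl) = √(31.06/36.46) = 0.9230.
With d_HCl + d_CH₃NH₂ = 1080 mm, d_CH₃NH₂ = 1080/(1 + 0.9230) = 561.6 mm.
d_HCl = 1080 − 561.6 = 518 mm.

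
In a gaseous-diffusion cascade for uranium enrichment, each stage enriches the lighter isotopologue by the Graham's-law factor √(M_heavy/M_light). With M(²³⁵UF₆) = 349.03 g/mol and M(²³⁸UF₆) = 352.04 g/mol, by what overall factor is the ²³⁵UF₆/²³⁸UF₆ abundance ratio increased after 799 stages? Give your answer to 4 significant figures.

30.89

Each stage multiplies the ratio by α = √(352.04/349.03), so after 799 stages the overall factor is α^799 = (352.04/349.03)^(799/2).
= 1.00862^(799/2) = 30.89.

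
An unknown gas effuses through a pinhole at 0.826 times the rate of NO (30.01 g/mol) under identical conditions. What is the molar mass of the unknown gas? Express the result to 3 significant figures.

44.0 g/mol

Graham's law gives rate_X/rate_NO = √(M_NO/M_X).
0.826 = √(30.01/M_X)
M_X = 30.01 / 0.826² = 30.01 / 0.6823 = 44.0 g/mol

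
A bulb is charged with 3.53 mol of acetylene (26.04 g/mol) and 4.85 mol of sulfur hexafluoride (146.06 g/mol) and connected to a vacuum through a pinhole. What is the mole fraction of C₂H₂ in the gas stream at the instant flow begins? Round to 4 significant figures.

0.6329

Effusion rate of each component ∝ n_i/√M_i (partial pressure × 1/√M).
So x_C₂H₂ in the escaping gas = (n_C₂H₂/√M_C₂H₂) / Σ(n_i/√M_i)
= (3.53/√26.04) / (3.53/√26.04 + 4.85/√146.06) = 0.6918/(0.6918 + 0.4013) = 0.6329.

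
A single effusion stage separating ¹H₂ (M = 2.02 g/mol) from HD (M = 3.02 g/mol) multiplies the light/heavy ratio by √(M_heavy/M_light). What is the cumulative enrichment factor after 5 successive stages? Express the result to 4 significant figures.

The single-stage factor is √(M_heavy/M_light), so 5 stages give [√(3.02/2.02)]^5 = (3.02/2.02)^(5/2).
= 1.49505^(5/2) = 2.733.

2.733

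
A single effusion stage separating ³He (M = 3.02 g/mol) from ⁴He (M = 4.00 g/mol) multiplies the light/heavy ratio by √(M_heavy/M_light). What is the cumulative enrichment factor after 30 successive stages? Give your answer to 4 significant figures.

The single-stage factor is √(M_heavy/M_light), so 30 stages give [√(4.00/3.02)]^30 = (4.00/3.02)^(30/2).
= 1.32450^15 = 67.73.

67.73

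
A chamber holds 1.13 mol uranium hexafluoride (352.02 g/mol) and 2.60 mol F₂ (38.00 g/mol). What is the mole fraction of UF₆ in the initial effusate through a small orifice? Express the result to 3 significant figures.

0.125

The effusion rate of species i is ∝ p_i/√M_i ∝ n_i/√M_i.
Mole fraction of UF₆ in the effusate = (n_UF₆/√M_UF₆) / (n_UF₆/√M_UF₆ + n_F₂/√M_F₂)
= (1.13/√352.02) / (1.13/√352.02 + 2.60/√38.00) = 0.06023/(0.06023 + 0.4218) = 0.125.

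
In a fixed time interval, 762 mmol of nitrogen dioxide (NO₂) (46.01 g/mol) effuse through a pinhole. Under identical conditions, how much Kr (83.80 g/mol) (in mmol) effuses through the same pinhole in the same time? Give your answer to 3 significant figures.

565 mmol

Since effusion rate ∝ 1/√M, rate_Kr/rate_NO₂ = √(M_NO₂/M_Kr) = √(46.01/83.80) = √0.5490 = 0.7410.
So the amount for Kr is 762 × 0.7410 = 565 mmol.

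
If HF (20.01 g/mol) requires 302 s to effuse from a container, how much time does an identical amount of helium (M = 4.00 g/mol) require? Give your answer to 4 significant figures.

From Graham's law, t_He/t_HF = √(M_He/M_HF) = √(4.00/20.01) = √0.1999 = 0.4471.
So the time for He is 302 × 0.4471 = 135.0 s.

135.0 s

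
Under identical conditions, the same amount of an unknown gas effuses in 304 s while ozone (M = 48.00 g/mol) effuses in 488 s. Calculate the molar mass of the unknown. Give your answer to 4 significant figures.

Graham's law gives t_X/t_O₃ = √(M_X/M_O₃).
304/488 = 0.6230 = √(M_X/48.00)
M_X = 48.00 × 0.6230² = 48.00 × 0.3881 = 18.63 g/mol

18.63 g/mol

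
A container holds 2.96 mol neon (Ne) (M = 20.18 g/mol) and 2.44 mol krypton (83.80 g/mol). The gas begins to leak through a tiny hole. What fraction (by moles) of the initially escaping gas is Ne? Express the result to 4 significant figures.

0.7120

Effusion rate of each component ∝ n_i/√M_i (partial pressure × 1/√M).
Mole fraction of Ne in the effusate = (n_Ne/√M_Ne) / (n_Ne/√M_Ne + n_Kr/√M_Kr)
= (2.96/√20.18) / (2.96/√20.18 + 2.44/√83.80) = 0.6589/(0.6589 + 0.2665) = 0.7120.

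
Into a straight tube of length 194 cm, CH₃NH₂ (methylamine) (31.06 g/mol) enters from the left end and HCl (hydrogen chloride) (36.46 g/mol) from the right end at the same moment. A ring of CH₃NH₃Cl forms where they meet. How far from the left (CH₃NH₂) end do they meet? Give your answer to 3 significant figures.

101 cm

Graham's law gives d_CH₃NH₂/d_HCl = rate_CH₃NH₂/rate_HCl = √(M_HCl/M_CH₃NH₂) = √(36.46/31.06) = 1.083.
With d_CH₃NH₂ + d_HCl = 194 cm, d_HCl = 194/(1 + 1.083) = 93.11 cm.
d_CH₃NH₂ = 194 − 93.11 = 101 cm.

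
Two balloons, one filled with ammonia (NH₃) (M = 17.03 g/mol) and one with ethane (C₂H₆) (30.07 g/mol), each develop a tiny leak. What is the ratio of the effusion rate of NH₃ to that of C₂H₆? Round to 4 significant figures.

1.329

By Graham's law, rate_NH₃/rate_C₂H₆ = √(M_C₂H₆/M_NH₃) = √(30.07/17.03) = √1.766 = 1.329.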